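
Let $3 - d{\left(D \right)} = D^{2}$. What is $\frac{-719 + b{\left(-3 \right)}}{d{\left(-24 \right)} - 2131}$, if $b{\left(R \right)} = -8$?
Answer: $\frac{727}{2704} \approx 0.26886$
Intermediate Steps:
$d{\left(D \right)} = 3 - D^{2}$
$\frac{-719 + b{\left(-3 \right)}}{d{\left(-24 \right)} - 2131} = \frac{-719 - 8}{\left(3 - \left(-24\right)^{2}\right) - 2131} = - \frac{727}{\left(3 - 576\right) - 2131} = - \frac{727}{-573 - 2131} = - \frac{727}{-2704} = \left(-727\right) \left(- \frac{1}{2704}\right) = \frac{727}{2704}$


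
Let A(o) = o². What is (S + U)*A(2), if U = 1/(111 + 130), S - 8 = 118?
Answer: 121468/241 ≈ 504.02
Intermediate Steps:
S = 126 (S = 8 + 118 = 126)
U = 1/241 ≈ 0.0041494
(S + U)*A(2) = (126 + 1/241)*2² = (30367/241)*4 = 121468/241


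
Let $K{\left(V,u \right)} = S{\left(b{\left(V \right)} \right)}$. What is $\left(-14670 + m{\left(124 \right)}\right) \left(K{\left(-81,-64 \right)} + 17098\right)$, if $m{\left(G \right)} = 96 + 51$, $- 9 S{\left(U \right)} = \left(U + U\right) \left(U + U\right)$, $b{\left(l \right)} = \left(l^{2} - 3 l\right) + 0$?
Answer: $298566709554$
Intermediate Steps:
$b{\left(l \right)} = l^{2} - 3 l$
$S{\left(U \right)} = - \frac{4 U^{2}}{9}$ ($S{\left(U \right)} = - \frac{\left(U + U\right) \left(U + U\right)}{9} = - \frac{2 U 2 U}{9} = - \frac{4 U^{2}}{9}$)
$m{\left(G \right)} = 147$
$K{\left(V,u \right)} = - \frac{4 V^{2} \left(-3 + V\right)^{2}}{9}$ ($K{\left(V,u \right)} = - \frac{4 \left(V \left(-3 + V\right)\right)^{2}}{9} = - \frac{4 V^{2} \left(-3 + V\right)^{2}}{9}$)
$\left(-14670 + m{\left(124 \right)}\right) \left(K{\left(-81,-64 \right)} + 17098\right) = \left(-14670 + 147\right) \left(- \frac{4 \left(-81\right)^{2} \left(-3 - 81\right)^{2}}{9} + 17098\right) = - 14523 \left(\left(- \frac{4}{9}\right) 6561 \left(-84\right)^{2} + 17098\right) = - 14523 \left(\left(- \frac{4}{9}\right) 6561 \cdot 7056 + 17098\right) = - 14523 \left(-20575296 + 17098\right) = \left(-14523\right) \left(-20558198\right) = 298566709554$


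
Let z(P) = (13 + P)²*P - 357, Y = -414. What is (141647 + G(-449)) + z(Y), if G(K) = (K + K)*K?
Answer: -66027122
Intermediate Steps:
G(K) = 2*K² (G(K) = (2*K)*K = 2*K²)
z(P) = -357 + P*(13 + P)² (z(P) = P*(13 + P)² - 357 = -357 + P*(13 + P)²)
(141647 + G(-449)) + z(Y) = (141647 + 2*(-449)²) + (-357 - 414*(13 - 414)²) = (141647 + 2*201601) + (-357 - 414*(-401)²) = (141647 + 403202) + (-357 - 414*160801) = 544849 + (-357 - 66571614) = 544849 - 66571971 = -66027122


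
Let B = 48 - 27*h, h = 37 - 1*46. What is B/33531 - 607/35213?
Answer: -3368778/393575701 ≈ -0.0085594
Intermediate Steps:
h = -9 (h = 37 - 46 = -9)
B = 291 (B = 48 - 27*(-9) = 48 + 243 = 291)
B/33531 - 607/35213 = 291/33531 - 607/35213 = 291*(1/33531) - 607*1/35213 = 97/11177 - 607/35213 = -3368778/393575701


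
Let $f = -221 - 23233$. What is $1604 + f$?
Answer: $-21850$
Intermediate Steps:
$f = -23454$
$1604 + f = 1604 - 23454 = -21850$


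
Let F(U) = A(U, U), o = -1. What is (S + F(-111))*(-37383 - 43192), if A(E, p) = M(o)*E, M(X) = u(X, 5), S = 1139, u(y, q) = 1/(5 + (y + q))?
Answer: -272343500/3 ≈ -9.0781e+7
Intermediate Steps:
u(y, q) = 1/(5 + q + y) (u(y, q) = 1/(5 + (q + y)) = 1/(5 + q + y))
M(X) = 1/(10 + X) (M(X) = 1/(5 + 5 + X) = 1/(10 + X))
A(E, p) = E/9 (A(E, p) = E/(10 - 1) = E/9)
F(U) = U/9
(S + F(-111))*(-37383 - 43192) = (1139 + (⅑)*(-111))*(-37383 - 43192) = (1139 - 37/3)*(-80575) = (3380/3)*(-80575) = -272343500/3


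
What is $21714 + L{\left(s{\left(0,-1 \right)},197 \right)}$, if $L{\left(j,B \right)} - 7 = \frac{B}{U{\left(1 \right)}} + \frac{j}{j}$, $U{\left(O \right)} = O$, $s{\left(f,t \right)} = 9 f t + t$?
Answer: $21919$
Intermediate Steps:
$s{\left(f,t \right)} = t + 9 f t$ ($s{\left(f,t \right)} = 9 f t + t = t + 9 f t$)
$L{\left(j,B \right)} = 8 + B$ ($L{\left(j,B \right)} = 7 + \left(\frac{B}{1} + \frac{j}{j}\right) = 7 + \left(B 1 + 1\right) = 7 + \left(B + 1\right) = 7 + \left(1 + B\right) = 8 + B$)
$21714 + L{\left(s{\left(0,-1 \right)},197 \right)} = 21714 + \left(8 + 197\right) = 21714 + 205 = 21919$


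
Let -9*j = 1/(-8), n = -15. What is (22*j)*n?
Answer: -55/12 ≈ -4.5833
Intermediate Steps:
j = 1/72 (j = -⅑/(-8) = -⅑*(-⅛) = 1/72 ≈ 0.013889)
(22*j)*n = (22*(1/72))*(-15) = (11/36)*(-15) = -55/12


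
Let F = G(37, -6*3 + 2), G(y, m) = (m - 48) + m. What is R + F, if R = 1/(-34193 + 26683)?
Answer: -600801/7510 ≈ -80.000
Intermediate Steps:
G(y, m) = -48 + 2*m (G(y, m) = (-48 + m) + m = -48 + 2*m)
R = -1/7510 (R = 1/(-7510) = -1/7510 ≈ -0.00013316)
F = -80 (F = -48 + 2*(-6*3 + 2) = -48 + 2*(-18 + 2) = -48 + 2*(-16) = -48 - 32 = -80)
R + F = -1/7510 - 80 = -600801/7510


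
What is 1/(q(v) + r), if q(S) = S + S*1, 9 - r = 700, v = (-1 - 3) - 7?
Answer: -1/713 ≈ -0.0014025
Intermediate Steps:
v = -11 (v = -4 - 7 = -11)
r = -691 (r = 9 - 1*700 = 9 - 700 = -691)
q(S) = 2*S (q(S) = S + S = 2*S)
1/(q(v) + r) = 1/(2*(-11) - 691) = 1/(-22 - 691) = 1/(-713) = -1/713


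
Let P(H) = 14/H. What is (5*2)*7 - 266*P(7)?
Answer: -462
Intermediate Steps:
(5*2)*7 - 266*P(7) = (5*2)*7 - 3724/7 = 10*7 - 3724/7 = 70 - 266*2 = 70 - 532 = -462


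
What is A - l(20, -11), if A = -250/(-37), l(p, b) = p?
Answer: -490/37 ≈ -13.243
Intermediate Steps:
A = 250/37 (A = -250*(-1/37) = 250/37 ≈ 6.7568)
A - l(20, -11) = 250/37 - 1*20 = 250/37 - 20 = -490/37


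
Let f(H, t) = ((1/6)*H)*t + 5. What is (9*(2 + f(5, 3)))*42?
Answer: 3591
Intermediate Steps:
f(H, t) = 5 + H*t/6 (f(H, t) = ((1*(1/6))*H)*t + 5 = (H/6)*t + 5 = H*t/6 + 5 = 5 + H*t/6)
(9*(2 + f(5, 3)))*42 = (9*(2 + (5 + (1/6)*5*3)))*42 = (9*(2 + (5 + 5/2)))*42 = (9*(2 + 15/2))*42 = (9*(19/2))*42 = (171/2)*42 = 3591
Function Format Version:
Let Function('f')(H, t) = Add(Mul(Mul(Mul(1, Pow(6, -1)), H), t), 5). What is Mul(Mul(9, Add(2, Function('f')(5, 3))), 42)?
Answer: 3591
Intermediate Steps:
Function('f')(H, t) = Add(5, Mul(Rational(1, 6), H, t)) (Function('f')(H, t) = Add(Mul(Mul(Mul(1, Rational(1, 6)), H), t), 5) = Add(Mul(Mul(Rational(1, 6), H), t), 5) = Add(Mul(Rational(1, 6), H, t), 5) = Add(5, Mul(Rational(1, 6), H, t)))
Mul(Mul(9, Add(2, Function('f')(5, 3))), 42) = Mul(Mul(9, Add(2, Add(5, Mul(Rational(1, 6), 5, 3)))), 42) = Mul(Mul(9, Add(2, Add(5, Rational(5, 2)))), 42) = Mul(Mul(9, Add(2, Rational(15, 2))), 42) = Mul(Mul(9, Rational(19, 2)), 42) = Mul(Rational(171, 2), 42) = 3591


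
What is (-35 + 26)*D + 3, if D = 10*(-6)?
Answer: 543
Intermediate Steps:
D = -60
(-35 + 26)*D + 3 = (-35 + 26)*(-60) + 3 = -9*(-60) + 3 = 540 + 3 = 543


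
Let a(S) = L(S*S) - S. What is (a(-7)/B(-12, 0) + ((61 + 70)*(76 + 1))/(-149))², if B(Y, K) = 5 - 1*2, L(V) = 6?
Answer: 802248976/199809 ≈ 4015.1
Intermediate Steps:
B(Y, K) = 3 (B(Y, K) = 5 - 2 = 3)
a(S) = 6 - S
(a(-7)/B(-12, 0) + ((61 + 70)*(76 + 1))/(-149))² = ((6 - 1*(-7))/3 + ((61 + 70)*(76 + 1))/(-149))² = ((6 + 7)*(⅓) + (131*77)*(-1/149))² = (13*(⅓) + 10087*(-1/149))² = (13/3 - 10087/149)² = (-28324/447)² = 802248976/199809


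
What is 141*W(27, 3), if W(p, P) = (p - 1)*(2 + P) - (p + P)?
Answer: 14100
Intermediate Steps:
W(p, P) = -P - p + (-1 + p)*(2 + P) (W(p, P) = (-1 + p)*(2 + P) - (P + p) = (-1 + p)*(2 + P) + (-P - p) = -P - p + (-1 + p)*(2 + P))
141*W(27, 3) = 141*(-2 + 27 - 2*3 + 3*27) = 141*(-2 + 27 - 6 + 81) = 141*100 = 14100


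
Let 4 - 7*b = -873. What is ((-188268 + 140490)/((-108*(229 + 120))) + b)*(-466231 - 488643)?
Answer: -2656963164035/21987 ≈ -1.2084e+8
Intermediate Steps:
b = 877/7 (b = 4/7 - 1/7*(-873) = 4/7 + 873/7 = 877/7 ≈ 125.29)
((-188268 + 140490)/((-108*(229 + 120))) + b)*(-466231 - 488643) = ((-188268 + 140490)/((-108*(229 + 120))) + 877/7)*(-466231 - 488643) = (-47778/((-108*349)) + 877/7)*(-954874) = (-47778/(-37692) + 877/7)*(-954874) = (-47778*(-1/37692) + 877/7)*(-954874) = (7963/6282 + 877/7)*(-954874) = (5565055/43974)*(-954874) = -2656963164035/21987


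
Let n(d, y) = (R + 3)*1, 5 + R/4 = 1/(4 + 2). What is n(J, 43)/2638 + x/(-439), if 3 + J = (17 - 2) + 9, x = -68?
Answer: 516641/3474246 ≈ 0.14871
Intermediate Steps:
R = -58/3 (R = -20 + 4/(4 + 2) = -20 + 4/6 = -20 + 4*(⅙) = -20 + ⅔ = -58/3 ≈ -19.333)
J = 21 (J = -3 + ((17 - 2) + 9) = -3 + (15 + 9) = -3 + 24 = 21)
n(d, y) = -49/3 (n(d, y) = (-58/3 + 3)*1 = -49/3*1 = -49/3)
n(J, 43)/2638 + x/(-439) = -49/3/2638 - 68/(-439) = -49/3*1/2638 - 68*(-1/439) = -49/7914 + 68/439 = 516641/3474246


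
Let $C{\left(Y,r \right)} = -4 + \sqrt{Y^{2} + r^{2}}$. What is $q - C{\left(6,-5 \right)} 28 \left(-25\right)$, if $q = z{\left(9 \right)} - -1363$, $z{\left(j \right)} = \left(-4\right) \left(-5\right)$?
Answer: $-1417 + 700 \sqrt{61} \approx 4050.2$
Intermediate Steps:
$z{\left(j \right)} = 20$
$q = 1383$ ($q = 20 - -1363 = 20 + 1363 = 1383$)
$q - C{\left(6,-5 \right)} 28 \left(-25\right) = 1383 - \left(-4 + \sqrt{6^{2} + \left(-5\right)^{2}}\right) 28 \left(-25\right) = 1383 - \left(-4 + \sqrt{36 + 25}\right) 28 \left(-25\right) = 1383 - \left(-4 + \sqrt{61}\right) 28 \left(-25\right) = 1383 - \left(-112 + 28 \sqrt{61}\right) \left(-25\right) = 1383 - \left(2800 - 700 \sqrt{61}\right) = -1417 + 700 \sqrt{61}$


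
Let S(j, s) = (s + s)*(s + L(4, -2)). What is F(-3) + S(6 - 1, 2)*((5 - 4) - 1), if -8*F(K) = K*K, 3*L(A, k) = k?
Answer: -9/8 ≈ -1.1250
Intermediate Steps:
L(A, k) = k/3
F(K) = -K²/8 (F(K) = -K*K/8 = -K²/8)
S(j, s) = 2*s*(-⅔ + s) (S(j, s) = (s + s)*(s + (⅓)*(-2)) = (2*s)*(s - ⅔) = (2*s)*(-⅔ + s) = 2*s*(-⅔ + s))
F(-3) + S(6 - 1, 2)*((5 - 4) - 1) = -⅛*(-3)² + ((⅔)*2*(-2 + 3*2))*((5 - 4) - 1) = -⅛*9 + ((⅔)*2*(-2 + 6))*(1 - 1) = -9/8 + ((⅔)*2*4)*0 = -9/8 + (16/3)*0 = -9/8 + 0 = -9/8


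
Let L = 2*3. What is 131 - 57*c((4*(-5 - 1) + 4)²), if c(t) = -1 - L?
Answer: 530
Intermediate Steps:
L = 6
c(t) = -7 (c(t) = -1 - 1*6 = -1 - 6 = -7)
131 - 57*c((4*(-5 - 1) + 4)²) = 131 - 57*(-7) = 131 + 399 = 530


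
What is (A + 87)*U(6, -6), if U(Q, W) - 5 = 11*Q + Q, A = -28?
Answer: 4543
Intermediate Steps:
U(Q, W) = 5 + 12*Q (U(Q, W) = 5 + (11*Q + Q) = 5 + 12*Q)
(A + 87)*U(6, -6) = (-28 + 87)*(5 + 12*6) = 59*(5 + 72) = 59*77 = 4543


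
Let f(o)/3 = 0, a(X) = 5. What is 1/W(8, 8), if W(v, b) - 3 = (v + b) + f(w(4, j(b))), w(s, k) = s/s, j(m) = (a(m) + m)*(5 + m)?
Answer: 1/19 ≈ 0.052632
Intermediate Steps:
j(m) = (5 + m)² (j(m) = (5 + m)*(5 + m) = (5 + m)²)
w(s, k) = 1
f(o) = 0 (f(o) = 3*0 = 0)
W(v, b) = 3 + b + v (W(v, b) = 3 + ((v + b) + 0) = 3 + ((b + v) + 0) = 3 + (b + v) = 3 + b + v)
1/W(8, 8) = 1/(3 + 8 + 8) = 1/19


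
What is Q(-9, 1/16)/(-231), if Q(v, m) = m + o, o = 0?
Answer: -1/3696 ≈ -0.00027056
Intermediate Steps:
Q(v, m) = m (Q(v, m) = m + 0 = m)
Q(-9, 1/16)/(-231) = 1/(16*(-231)) = (1/16)*(-1/231) = -1/3696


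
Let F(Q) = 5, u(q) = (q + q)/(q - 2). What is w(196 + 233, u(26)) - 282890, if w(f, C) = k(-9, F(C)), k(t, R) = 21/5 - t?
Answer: -1414384/5 ≈ -2.8288e+5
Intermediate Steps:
u(q) = 2*q/(-2 + q) (u(q) = (2*q)/(-2 + q) = 2*q/(-2 + q))
k(t, R) = 21/5 - t (k(t, R) = 21*(⅕) - t = 21/5 - t)
w(f, C) = 66/5 (w(f, C) = 21/5 - 1*(-9) = 21/5 + 9 = 66/5)
w(196 + 233, u(26)) - 282890 = 66/5 - 282890 = -1414384/5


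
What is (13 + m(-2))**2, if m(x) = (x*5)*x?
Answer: 1089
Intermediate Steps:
m(x) = 5*x**2 (m(x) = (5*x)*x = 5*x**2)
(13 + m(-2))**2 = (13 + 5*(-2)**2)**2 = (13 + 5*4)**2 = (13 + 20)**2 = 33**2 = 1089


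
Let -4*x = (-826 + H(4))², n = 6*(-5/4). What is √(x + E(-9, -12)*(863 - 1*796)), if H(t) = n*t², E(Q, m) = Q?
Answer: 2*I*√56083 ≈ 473.64*I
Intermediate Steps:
n = -15/2 (n = 6*(-5*¼) = 6*(-5/4) = -15/2 ≈ -7.5000)
H(t) = -15*t²/2
x = -223729 (x = -(-826 - 15/2*4²)²/4 = -(-826 - 15/2*16)²/4 = -(-826 - 120)²/4 = -¼*(-946)² = -¼*894916 = -223729)
√(x + E(-9, -12)*(863 - 1*796)) = √(-223729 - 9*(863 - 1*796)) = √(-223729 - 9*(863 - 796)) = √(-223729 - 9*67) = √(-223729 - 603) = √(-224332) = 2*I*√56083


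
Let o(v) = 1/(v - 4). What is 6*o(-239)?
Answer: -2/81 ≈ -0.024691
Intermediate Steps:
o(v) = 1/(-4 + v)
6*o(-239) = 6/(-4 - 239) = 6/(-243) = 6*(-1/243) = -2/81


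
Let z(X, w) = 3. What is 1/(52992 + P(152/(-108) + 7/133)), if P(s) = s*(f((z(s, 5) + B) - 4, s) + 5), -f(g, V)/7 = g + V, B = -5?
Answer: 263169/13925713328 ≈ 1.8898e-5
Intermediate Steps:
f(g, V) = -7*V - 7*g (f(g, V) = -7*(g + V) = -7*(V + g) = -7*V - 7*g)
P(s) = s*(47 - 7*s) (P(s) = s*((-7*s - 7*((3 - 5) - 4)) + 5) = s*((-7*s - 7*(-2 - 4)) + 5) = s*((-7*s - 7*(-6)) + 5) = s*((-7*s + 42) + 5) = s*((42 - 7*s) + 5) = s*(47 - 7*s))
1/(52992 + P(152/(-108) + 7/133)) = 1/(52992 + (152/(-108) + 7/133)*(47 - 7*(152/(-108) + 7/133))) = 1/(52992 + (152*(-1/108) + 7*(1/133))*(47 - 7*(152*(-1/108) + 7*(1/133)))) = 1/(52992 + (-38/27 + 1/19)*(47 - 7*(-38/27 + 1/19))) = 1/(52992 - 695*(47 - 7*(-695/513))/513) = 1/(52992 - 695*(47 + 4865/513)/513) = 1/(52992 - 695/513*28976/513) = 1/(52992 - 20138320/263169) = 1/(13925713328/263169) = 263169/13925713328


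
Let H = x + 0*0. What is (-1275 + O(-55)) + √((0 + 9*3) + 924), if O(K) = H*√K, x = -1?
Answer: -1275 + √951 - I*√55 ≈ -1244.2 - 7.4162*I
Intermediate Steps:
H = -1 (H = -1 + 0*0 = -1 + 0 = -1)
O(K) = -√K
(-1275 + O(-55)) + √((0 + 9*3) + 924) = (-1275 - √(-55)) + √((0 + 9*3) + 924) = (-1275 - I*√55) + √((0 + 27) + 924) = (-1275 - I*√55) + √(27 + 924) = (-1275 - I*√55) + √951 = -1275 + √951 - I*√55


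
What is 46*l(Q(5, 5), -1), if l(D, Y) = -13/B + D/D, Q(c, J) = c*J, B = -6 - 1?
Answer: 920/7 ≈ 131.43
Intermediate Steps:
B = -7
Q(c, J) = J*c
l(D, Y) = 20/7 (l(D, Y) = -13/(-7) + D/D = -13*(-⅐) + 1 = 13/7 + 1 = 20/7)
46*l(Q(5, 5), -1) = 46*(20/7) = 920/7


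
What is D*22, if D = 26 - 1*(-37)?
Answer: 1386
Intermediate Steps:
D = 63 (D = 26 + 37 = 63)
D*22 = 63*22 = 1386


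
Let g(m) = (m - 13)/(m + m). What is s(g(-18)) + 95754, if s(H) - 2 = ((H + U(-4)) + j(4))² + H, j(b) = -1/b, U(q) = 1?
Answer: 7756516/81 ≈ 95760.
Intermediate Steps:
g(m) = (-13 + m)/(2*m) (g(m) = (-13 + m)/((2*m)) = (-13 + m)*(1/(2*m)) = (-13 + m)/(2*m))
s(H) = 2 + H + (¾ + H)² (s(H) = 2 + (((H + 1) - 1/4)² + H) = 2 + (((1 + H) - 1*¼)² + H) = 2 + (((1 + H) - ¼)² + H) = 2 + ((¾ + H)² + H) = 2 + (H + (¾ + H)²) = 2 + H + (¾ + H)²)
s(g(-18)) + 95754 = (41/16 + ((½)*(-13 - 18)/(-18))² + 5*((½)*(-13 - 18)/(-18))/2) + 95754 = (41/16 + ((½)*(-1/18)*(-31))² + 5*((½)*(-1/18)*(-31))/2) + 95754 = (41/16 + (31/36)² + (5/2)*(31/36)) + 95754 = (41/16 + 961/1296 + 155/72) + 95754 = 442/81 + 95754 = 7756516/81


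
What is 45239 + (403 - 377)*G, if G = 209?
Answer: 50673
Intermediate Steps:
45239 + (403 - 377)*G = 45239 + (403 - 377)*209 = 45239 + 26*209 = 45239 + 5434 = 50673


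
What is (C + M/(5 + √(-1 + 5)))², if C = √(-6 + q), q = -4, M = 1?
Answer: -489/49 + 2*I*√10/7 ≈ -9.9796 + 0.90351*I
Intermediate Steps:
C = I*√10 (C = √(-6 - 4) = √(-10) = I*√10 ≈ 3.1623*I)
(C + M/(5 + √(-1 + 5)))² = (I*√10 + 1/(5 + √(-1 + 5)))² = (I*√10 + 1/(5 + √4))² = (I*√10 + 1/(5 + 2))² = (I*√10 + 1/7)² = (I*√10 + (⅐)*1)² = (I*√10 + ⅐)² = (⅐ + I*√10)²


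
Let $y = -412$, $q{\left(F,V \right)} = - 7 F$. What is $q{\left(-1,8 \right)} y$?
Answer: $-2884$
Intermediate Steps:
$q{\left(-1,8 \right)} y = \left(-7\right) \left(-1\right) \left(-412\right) = 7 \left(-412\right) = -2884$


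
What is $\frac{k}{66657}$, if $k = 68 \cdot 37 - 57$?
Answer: $\frac{2459}{66657} \approx 0.03689$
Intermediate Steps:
$k = 2459$ ($k = 2516 - 57 = 2459$)
$\frac{k}{66657} = \frac{2459}{66657}$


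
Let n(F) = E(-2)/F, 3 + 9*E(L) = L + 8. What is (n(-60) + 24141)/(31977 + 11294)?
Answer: 4345379/7788780 ≈ 0.55790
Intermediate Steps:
E(L) = 5/9 + L/9 (E(L) = -⅓ + (L + 8)/9 = -⅓ + (8 + L)/9 = -⅓ + (8/9 + L/9) = 5/9 + L/9)
n(F) = 1/(3*F) (n(F) = (5/9 + (⅑)*(-2))/F = (5/9 - 2/9)/F = 1/(3*F))
(n(-60) + 24141)/(31977 + 11294) = ((⅓)/(-60) + 24141)/(31977 + 11294) = ((⅓)*(-1/60) + 24141)/43271 = (-1/180 + 24141)*(1/43271) = (4345379/180)*(1/43271) = 4345379/7788780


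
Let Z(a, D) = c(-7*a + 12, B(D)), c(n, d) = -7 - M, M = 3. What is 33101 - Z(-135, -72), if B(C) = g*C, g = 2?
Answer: 33111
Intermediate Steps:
B(C) = 2*C
c(n, d) = -10 (c(n, d) = -7 - 1*3 = -7 - 3 = -10)
Z(a, D) = -10
33101 - Z(-135, -72) = 33101 - 1*(-10) = 33101 + 10 = 33111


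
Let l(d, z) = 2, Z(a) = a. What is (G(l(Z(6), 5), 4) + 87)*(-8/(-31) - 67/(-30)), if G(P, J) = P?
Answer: 206213/930 ≈ 221.73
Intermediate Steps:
(G(l(Z(6), 5), 4) + 87)*(-8/(-31) - 67/(-30)) = (2 + 87)*(-8/(-31) - 67/(-30)) = 89*(-8*(-1/31) - 67*(-1/30)) = 89*(8/31 + 67/30) = 89*(2317/930) = 206213/930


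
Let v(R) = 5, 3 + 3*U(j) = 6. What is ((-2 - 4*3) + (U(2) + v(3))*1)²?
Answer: 64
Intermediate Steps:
U(j) = 1 (U(j) = -1 + (⅓)*6 = -1 + 2 = 1)
((-2 - 4*3) + (U(2) + v(3))*1)² = ((-2 - 4*3) + (1 + 5)*1)² = ((-2 - 12) + 6*1)² = (-14 + 6)² = (-8)² = 64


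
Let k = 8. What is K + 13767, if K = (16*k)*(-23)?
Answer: 10823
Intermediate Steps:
K = -2944 (K = (16*8)*(-23) = 128*(-23) = -2944)
K + 13767 = -2944 + 13767 = 10823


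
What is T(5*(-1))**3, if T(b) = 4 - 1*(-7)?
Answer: 1331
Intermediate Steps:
T(b) = 11 (T(b) = 4 + 7 = 11)
T(5*(-1))**3 = 11**3 = 1331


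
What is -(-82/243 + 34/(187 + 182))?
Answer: 2444/9963 ≈ 0.24531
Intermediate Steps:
-(-82/243 + 34/(187 + 182)) = -(-82*1/243 + 34/369) = -(-82/243 + 34*(1/369)) = -(-82/243 + 34/369) = -1*(-2444/9963) = 2444/9963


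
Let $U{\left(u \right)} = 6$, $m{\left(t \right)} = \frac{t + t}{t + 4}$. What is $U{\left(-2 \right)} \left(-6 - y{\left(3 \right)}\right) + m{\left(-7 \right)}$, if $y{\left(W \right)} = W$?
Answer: $- \frac{148}{3} \approx -49.333$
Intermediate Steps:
$m{\left(t \right)} = \frac{2 t}{4 + t}$
$U{\left(-2 \right)} \left(-6 - y{\left(3 \right)}\right) + m{\left(-7 \right)} = 6 \left(-6 - 3\right) + 2 \left(-7\right) \frac{1}{4 - 7} = 6 \left(-6 - 3\right) + 2 \left(-7\right) \frac{1}{-3} = 6 \left(-9\right) + 2 \left(-7\right) \left(- \frac{1}{3}\right) = -54 + \frac{14}{3} = - \frac{148}{3}$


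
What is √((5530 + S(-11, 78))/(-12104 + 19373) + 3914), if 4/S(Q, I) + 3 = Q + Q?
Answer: 2*√143645514834/12115 ≈ 62.568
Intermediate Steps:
S(Q, I) = 4/(-3 + 2*Q) (S(Q, I) = 4/(-3 + (Q + Q)) = 4/(-3 + 2*Q))
√((5530 + S(-11, 78))/(-12104 + 19373) + 3914) = √((5530 + 4/(-3 + 2*(-11)))/(-12104 + 19373) + 3914) = √((5530 + 4/(-3 - 22))/7269 + 3914) = √((5530 + 4/(-25))*(1/7269) + 3914) = √((5530 + 4*(-1/25))*(1/7269) + 3914) = √((5530 - 4/25)*(1/7269) + 3914) = √((138246/25)*(1/7269) + 3914) = √(46082/60575 + 3914) = √(237136632/60575) = 2*√143645514834/12115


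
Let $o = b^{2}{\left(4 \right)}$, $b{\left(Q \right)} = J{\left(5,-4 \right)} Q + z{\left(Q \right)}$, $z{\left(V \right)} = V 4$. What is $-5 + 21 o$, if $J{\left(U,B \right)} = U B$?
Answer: $86011$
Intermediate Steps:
$J{\left(U,B \right)} = B U$
$z{\left(V \right)} = 4 V$
$b{\left(Q \right)} = - 16 Q$ ($b{\left(Q \right)} = \left(-4\right) 5 Q + 4 Q = - 20 Q + 4 Q = - 16 Q$)
$o = 4096$ ($o = \left(\left(-16\right) 4\right)^{2} = \left(-64\right)^{2} = 4096$)
$-5 + 21 o = -5 + 21 \cdot 4096 = -5 + 86016 = 86011$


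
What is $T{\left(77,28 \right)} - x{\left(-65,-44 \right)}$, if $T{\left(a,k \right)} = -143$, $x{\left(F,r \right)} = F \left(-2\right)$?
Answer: $-273$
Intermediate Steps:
$x{\left(F,r \right)} = - 2 F$
$T{\left(77,28 \right)} - x{\left(-65,-44 \right)} = -143 - \left(-2\right) \left(-65\right) = -143 - 130 = -273$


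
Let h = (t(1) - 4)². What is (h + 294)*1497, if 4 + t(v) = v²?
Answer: 513471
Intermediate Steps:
t(v) = -4 + v²
h = 49 (h = ((-4 + 1²) - 4)² = ((-4 + 1) - 4)² = (-3 - 4)² = (-7)² = 49)
(h + 294)*1497 = (49 + 294)*1497 = 343*1497 = 513471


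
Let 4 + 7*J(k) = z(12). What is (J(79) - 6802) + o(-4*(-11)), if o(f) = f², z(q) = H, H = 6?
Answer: -34060/7 ≈ -4865.7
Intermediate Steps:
z(q) = 6
J(k) = 2/7 (J(k) = -4/7 + (⅐)*6 = -4/7 + 6/7 = 2/7)
(J(79) - 6802) + o(-4*(-11)) = (2/7 - 6802) + (-4*(-11))² = -47612/7 + 44² = -47612/7 + 1936 = -34060/7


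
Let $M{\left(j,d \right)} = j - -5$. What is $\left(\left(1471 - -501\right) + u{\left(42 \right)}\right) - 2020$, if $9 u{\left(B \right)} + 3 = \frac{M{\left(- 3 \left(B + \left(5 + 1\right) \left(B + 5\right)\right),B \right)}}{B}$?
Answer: $- \frac{19237}{378} \approx -50.892$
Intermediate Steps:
$M{\left(j,d \right)} = 5 + j$ ($M{\left(j,d \right)} = j + 5 = 5 + j$)
$u{\left(B \right)} = - \frac{1}{3} + \frac{-85 - 21 B}{9 B}$ ($u{\left(B \right)} = - \frac{1}{3} + \frac{\left(5 - 3 \left(B + \left(5 + 1\right) \left(B + 5\right)\right)\right) \frac{1}{B}}{9} = - \frac{1}{3} + \frac{\left(5 - 3 \left(B + 6 \left(5 + B\right)\right)\right) \frac{1}{B}}{9} = - \frac{1}{3} + \frac{\left(5 - 3 \left(B + \left(30 + 6 B\right)\right)\right) \frac{1}{B}}{9} = - \frac{1}{3} + \frac{\left(5 - 3 \left(30 + 7 B\right)\right) \frac{1}{B}}{9} = - \frac{1}{3} + \frac{\left(5 - \left(90 + 21 B\right)\right) \frac{1}{B}}{9} = - \frac{1}{3} + \frac{\left(-85 - 21 B\right) \frac{1}{B}}{9} = - \frac{1}{3} + \frac{\frac{1}{B} \left(-85 - 21 B\right)}{9} = - \frac{1}{3} + \frac{-85 - 21 B}{9 B}$)
$\left(\left(1471 - -501\right) + u{\left(42 \right)}\right) - 2020 = \left(\left(1471 - -501\right) + \frac{-85 - 1008}{9 \cdot 42}\right) - 2020 = \left(\left(1471 + 501\right) + \frac{1}{9} \cdot \frac{1}{42} \left(-85 - 1008\right)\right) - 2020 = \left(1972 + \frac{1}{9} \cdot \frac{1}{42} \left(-1093\right)\right) - 2020 = \left(1972 - \frac{1093}{378}\right) - 2020 = \frac{744323}{378} - 2020 = - \frac{19237}{378}$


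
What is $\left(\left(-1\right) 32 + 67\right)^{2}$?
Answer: $1225$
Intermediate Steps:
$\left(\left(-1\right) 32 + 67\right)^{2} = \left(-32 + 67\right)^{2} = 35^{2} = 1225$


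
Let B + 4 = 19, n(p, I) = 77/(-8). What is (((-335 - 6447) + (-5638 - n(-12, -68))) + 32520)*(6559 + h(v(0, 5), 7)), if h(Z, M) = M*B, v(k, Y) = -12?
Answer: 134010541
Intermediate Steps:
n(p, I) = -77/8 (n(p, I) = 77*(-⅛) = -77/8)
B = 15 (B = -4 + 19 = 15)
h(Z, M) = 15*M (h(Z, M) = M*15 = 15*M)
(((-335 - 6447) + (-5638 - n(-12, -68))) + 32520)*(6559 + h(v(0, 5), 7)) = (((-335 - 6447) + (-5638 - 1*(-77/8))) + 32520)*(6559 + 15*7) = ((-6782 + (-5638 + 77/8)) + 32520)*(6559 + 105) = ((-6782 - 45027/8) + 32520)*6664 = (-99283/8 + 32520)*6664 = (160877/8)*6664 = 134010541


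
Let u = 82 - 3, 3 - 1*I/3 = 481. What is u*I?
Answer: -113286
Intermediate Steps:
I = -1434 (I = 9 - 3*481 = 9 - 1443 = -1434)
u = 79
u*I = 79*(-1434) = -113286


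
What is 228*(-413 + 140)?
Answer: -62244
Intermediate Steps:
228*(-413 + 140) = 228*(-273) = -62244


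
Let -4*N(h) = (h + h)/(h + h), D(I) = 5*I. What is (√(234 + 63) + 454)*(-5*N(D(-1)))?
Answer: 1135/2 + 15*√33/4 ≈ 589.04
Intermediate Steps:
N(h) = -¼ (N(h) = -(h + h)/(4*(h + h)) = -2*h/(4*(2*h)) = -2*h*1/(2*h)/4 = -¼*1 = -¼)
(√(234 + 63) + 454)*(-5*N(D(-1))) = (√(234 + 63) + 454)*(-5*(-¼)) = (√297 + 454)*(5/4) = (3*√33 + 454)*(5/4) = (454 + 3*√33)*(5/4) = 1135/2 + 15*√33/4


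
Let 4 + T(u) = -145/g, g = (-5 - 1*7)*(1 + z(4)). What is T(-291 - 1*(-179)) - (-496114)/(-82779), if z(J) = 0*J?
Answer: 692065/331116 ≈ 2.0901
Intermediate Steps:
z(J) = 0
g = -12 (g = (-5 - 1*7)*(1 + 0) = (-5 - 7)*1 = -12*1 = -12)
T(u) = 97/12 (T(u) = -4 - 145/(-12) = -4 - 145*(-1/12) = -4 + 145/12 = 97/12)
T(-291 - 1*(-179)) - (-496114)/(-82779) = 97/12 - (-496114)/(-82779) = 97/12 - (-496114)*(-1)/82779 = 97/12 - 1*496114/82779 = 97/12 - 496114/82779 = 692065/331116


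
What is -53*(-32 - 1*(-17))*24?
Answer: 19080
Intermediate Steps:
-53*(-32 - 1*(-17))*24 = -53*(-32 + 17)*24 = -53*(-15)*24 = 795*24 = 19080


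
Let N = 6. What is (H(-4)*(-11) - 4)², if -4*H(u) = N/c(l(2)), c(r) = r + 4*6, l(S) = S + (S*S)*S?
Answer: 57121/4624 ≈ 12.353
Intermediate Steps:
l(S) = S + S³ (l(S) = S + S²*S = S + S³)
c(r) = 24 + r (c(r) = r + 24 = 24 + r)
H(u) = -3/68 (H(u) = -3/(2*(24 + (2 + 2³))) = -3/(2*(24 + (2 + 8))) = -3/(2*(24 + 10)) = -3/(2*34) = -¼*3/17 = -3/68)
(H(-4)*(-11) - 4)² = (-3/68*(-11) - 4)² = (33/68 - 4)² = (-239/68)² = 57121/4624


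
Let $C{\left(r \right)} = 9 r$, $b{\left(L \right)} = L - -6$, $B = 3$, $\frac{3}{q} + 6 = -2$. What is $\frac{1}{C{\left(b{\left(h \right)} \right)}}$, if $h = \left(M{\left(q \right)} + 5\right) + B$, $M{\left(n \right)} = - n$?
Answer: $\frac{8}{1035} \approx 0.0077295$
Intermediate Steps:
$q = - \frac{3}{8}$ ($q = \frac{3}{-6 - 2} = \frac{3}{-8} = 3 \left(- \frac{1}{8}\right) = - \frac{3}{8} \approx -0.375$)
$h = \frac{67}{8}$ ($h = \left(\left(-1\right) \left(- \frac{3}{8}\right) + 5\right) + 3 = \left(\frac{3}{8} + 5\right) + 3 = \frac{43}{8} + 3 = \frac{67}{8} \approx 8.375$)
$b{\left(L \right)} = 6 + L$ ($b{\left(L \right)} = L + 6 = 6 + L$)
$\frac{1}{C{\left(b{\left(h \right)} \right)}} = \frac{1}{9 \left(6 + \frac{67}{8}\right)} = \frac{1}{9 \cdot \frac{115}{8}} = \frac{1}{\frac{1035}{8}} = \frac{8}{1035}$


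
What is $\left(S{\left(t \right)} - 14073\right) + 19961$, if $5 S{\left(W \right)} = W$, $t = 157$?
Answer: $\frac{29597}{5} \approx 5919.4$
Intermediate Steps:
$S{\left(W \right)} = \frac{W}{5}$
$\left(S{\left(t \right)} - 14073\right) + 19961 = \left(\frac{1}{5} \cdot 157 - 14073\right) + 19961 = \left(\frac{157}{5} - 14073\right) + 19961 = - \frac{70208}{5} + 19961 = \frac{29597}{5}$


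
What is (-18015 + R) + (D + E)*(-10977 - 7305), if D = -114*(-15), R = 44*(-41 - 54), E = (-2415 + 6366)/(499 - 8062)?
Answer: -78843932821/2521 ≈ -3.1275e+7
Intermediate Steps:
E = -1317/2521 (E = 3951/(-7563) = 3951*(-1/7563) = -1317/2521 ≈ -0.52241)
R = -4180 (R = 44*(-95) = -4180)
D = 1710
(-18015 + R) + (D + E)*(-10977 - 7305) = (-18015 - 4180) + (1710 - 1317/2521)*(-10977 - 7305) = -22195 + (4309593/2521)*(-18282) = -22195 - 78787979226/2521 = -78843932821/2521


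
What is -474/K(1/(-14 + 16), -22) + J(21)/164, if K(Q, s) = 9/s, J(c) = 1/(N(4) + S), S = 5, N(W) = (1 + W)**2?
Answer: 5700641/4920 ≈ 1158.7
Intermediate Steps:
J(c) = 1/30 (J(c) = 1/((1 + 4)**2 + 5) = 1/(5**2 + 5) = 1/(25 + 5) = 1/30)
-474/K(1/(-14 + 16), -22) + J(21)/164 = -474/(9/(-22)) + (1/30)/164 = -474/(9*(-1/22)) + (1/30)*(1/164) = -474/(-9/22) + 1/4920 = -474*(-22/9) + 1/4920 = 3476/3 + 1/4920 = 5700641/4920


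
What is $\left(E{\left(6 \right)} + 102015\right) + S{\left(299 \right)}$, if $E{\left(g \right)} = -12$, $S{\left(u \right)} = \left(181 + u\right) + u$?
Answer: $102782$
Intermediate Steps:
$S{\left(u \right)} = 181 + 2 u$
$\left(E{\left(6 \right)} + 102015\right) + S{\left(299 \right)} = \left(-12 + 102015\right) + \left(181 + 2 \cdot 299\right) = 102003 + \left(181 + 598\right) = 102003 + 779 = 102782$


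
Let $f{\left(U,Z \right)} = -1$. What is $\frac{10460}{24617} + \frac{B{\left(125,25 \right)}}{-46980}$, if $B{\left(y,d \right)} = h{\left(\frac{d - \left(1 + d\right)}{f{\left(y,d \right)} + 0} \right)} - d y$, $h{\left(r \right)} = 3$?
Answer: $\frac{284132537}{578253330} \approx 0.49136$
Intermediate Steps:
$B{\left(y,d \right)} = 3 - d y$
$\frac{10460}{24617} + \frac{B{\left(125,25 \right)}}{-46980} = \frac{10460}{24617} + \frac{3 - 25 \cdot 125}{-46980} = 10460 \cdot \frac{1}{24617} + \left(3 - 3125\right) \left(- \frac{1}{46980}\right) = \frac{10460}{24617} - - \frac{1561}{23490} = \frac{10460}{24617} + \frac{1561}{23490} = \frac{284132537}{578253330}$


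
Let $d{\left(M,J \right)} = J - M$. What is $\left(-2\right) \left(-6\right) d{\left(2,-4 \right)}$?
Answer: $-72$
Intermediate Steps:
$\left(-2\right) \left(-6\right) d{\left(2,-4 \right)} = \left(-2\right) \left(-6\right) \left(-4 - 2\right) = 12 \left(-4 - 2\right) = 12 \left(-6\right) = -72$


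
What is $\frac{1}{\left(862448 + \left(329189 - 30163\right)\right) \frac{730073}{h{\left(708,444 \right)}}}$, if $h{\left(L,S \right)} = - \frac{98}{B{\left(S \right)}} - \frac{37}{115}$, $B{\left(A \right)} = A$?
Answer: $- \frac{13849}{21648439418079060} \approx -6.3972 \cdot 10^{-13}$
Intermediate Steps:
$h{\left(L,S \right)} = - \frac{37}{115} - \frac{98}{S}$ ($h{\left(L,S \right)} = - \frac{98}{S} - \frac{37}{115} = - \frac{37}{115} - \frac{98}{S}$)
$\frac{1}{\left(862448 + \left(329189 - 30163\right)\right) \frac{730073}{h{\left(708,444 \right)}}} = \frac{1}{\left(862448 + \left(329189 - 30163\right)\right) \frac{730073}{- \frac{37}{115} - \frac{98}{444}}} = \frac{1}{\left(862448 + \left(329189 - 30163\right)\right) \frac{730073}{- \frac{37}{115} - \frac{49}{222}}} = \frac{1}{\left(862448 + 299026\right) \frac{730073}{- \frac{37}{115} - \frac{49}{222}}} = \frac{1}{1161474 \frac{730073}{- \frac{13849}{25530}}} = \frac{1}{1161474 \cdot 730073 \left(- \frac{25530}{13849}\right)} = \frac{1}{1161474 \left(- \frac{18638763690}{13849}\right)} = \frac{1}{1161474} \left(- \frac{13849}{18638763690}\right) = - \frac{13849}{21648439418079060}$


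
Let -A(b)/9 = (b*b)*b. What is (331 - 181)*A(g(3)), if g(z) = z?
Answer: -36450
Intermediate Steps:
A(b) = -9*b³ (A(b) = -9*b*b*b = -9*b²*b = -9*b³)
(331 - 181)*A(g(3)) = (331 - 181)*(-9*3³) = 150*(-9*27) = 150*(-243) = -36450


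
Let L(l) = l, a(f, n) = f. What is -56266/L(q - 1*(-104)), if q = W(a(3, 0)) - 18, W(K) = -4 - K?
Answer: -56266/79 ≈ -712.23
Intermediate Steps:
q = -25 (q = (-4 - 1*3) - 18 = (-4 - 3) - 18 = -7 - 18 = -25)
-56266/L(q - 1*(-104)) = -56266/(-25 - 1*(-104)) = -56266/(-25 + 104) = -56266/79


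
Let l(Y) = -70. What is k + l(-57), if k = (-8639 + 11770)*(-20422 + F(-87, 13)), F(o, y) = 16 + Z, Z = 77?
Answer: -63650169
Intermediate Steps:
F(o, y) = 93 (F(o, y) = 16 + 77 = 93)
k = -63650099 (k = (-8639 + 11770)*(-20422 + 93) = 3131*(-20329) = -63650099)
k + l(-57) = -63650099 - 70 = -63650169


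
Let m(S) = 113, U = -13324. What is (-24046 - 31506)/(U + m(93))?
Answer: 55552/13211 ≈ 4.2050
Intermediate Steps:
(-24046 - 31506)/(U + m(93)) = (-24046 - 31506)/(-13324 + 113) = -55552/(-13211) = -55552*(-1/13211) = 55552/13211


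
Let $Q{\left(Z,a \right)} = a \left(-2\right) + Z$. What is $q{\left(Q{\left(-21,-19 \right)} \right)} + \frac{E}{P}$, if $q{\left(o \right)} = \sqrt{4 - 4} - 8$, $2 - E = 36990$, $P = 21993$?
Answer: $- \frac{212932}{21993} \approx -9.6818$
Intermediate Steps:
$E = -36988$ ($E = 2 - 36990 = -36988$)
$Q{\left(Z,a \right)} = Z - 2 a$ ($Q{\left(Z,a \right)} = - 2 a + Z = Z - 2 a$)
$q{\left(o \right)} = -8$ ($q{\left(o \right)} = \sqrt{0} - 8 = 0 - 8 = -8$)
$q{\left(Q{\left(-21,-19 \right)} \right)} + \frac{E}{P} = -8 - \frac{36988}{21993} = - \frac{212932}{21993}$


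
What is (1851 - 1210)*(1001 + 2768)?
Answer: 2415929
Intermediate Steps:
(1851 - 1210)*(1001 + 2768) = 641*3769 = 2415929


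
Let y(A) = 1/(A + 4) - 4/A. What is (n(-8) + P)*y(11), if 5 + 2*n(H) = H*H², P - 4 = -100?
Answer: 34741/330 ≈ 105.28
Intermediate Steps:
P = -96 (P = 4 - 100 = -96)
n(H) = -5/2 + H³/2 (n(H) = -5/2 + (H*H²)/2 = -5/2 + H³/2)
y(A) = 1/(4 + A) - 4/A
(n(-8) + P)*y(11) = ((-5/2 + (½)*(-8)³) - 96)*((-16 - 3*11)/(11*(4 + 11))) = ((-5/2 + (½)*(-512)) - 96)*((1/11)*(-16 - 33)/15) = ((-5/2 - 256) - 96)*((1/11)*(1/15)*(-49)) = (-517/2 - 96)*(-49/165) = -709/2*(-49/165) = 34741/330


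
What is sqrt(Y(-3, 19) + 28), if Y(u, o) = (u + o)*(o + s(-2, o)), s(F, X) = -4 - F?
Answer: 10*sqrt(3) ≈ 17.320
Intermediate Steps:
Y(u, o) = (-2 + o)*(o + u) (Y(u, o) = (u + o)*(o + (-4 - 1*(-2))) = (o + u)*(o + (-4 + 2)) = (o + u)*(o - 2) = (o + u)*(-2 + o) = (-2 + o)*(o + u))
sqrt(Y(-3, 19) + 28) = sqrt((19**2 - 2*19 - 2*(-3) + 19*(-3)) + 28) = sqrt((361 - 38 + 6 - 57) + 28) = sqrt(272 + 28) = sqrt(300) = 10*sqrt(3)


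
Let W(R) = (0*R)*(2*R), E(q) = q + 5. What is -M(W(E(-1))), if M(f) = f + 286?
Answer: -286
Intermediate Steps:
E(q) = 5 + q
W(R) = 0 (W(R) = 0*(2*R) = 0)
M(f) = 286 + f
-M(W(E(-1))) = -(286 + 0) = -1*286 = -286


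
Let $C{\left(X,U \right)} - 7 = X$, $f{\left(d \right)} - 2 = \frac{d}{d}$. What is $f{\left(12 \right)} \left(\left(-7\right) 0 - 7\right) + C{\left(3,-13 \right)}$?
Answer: $-11$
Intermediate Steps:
$f{\left(d \right)} = 3$ ($f{\left(d \right)} = 2 + \frac{d}{d} = 2 + 1 = 3$)
$C{\left(X,U \right)} = 7 + X$
$f{\left(12 \right)} \left(\left(-7\right) 0 - 7\right) + C{\left(3,-13 \right)} = 3 \left(\left(-7\right) 0 - 7\right) + \left(7 + 3\right) = 3 \left(0 - 7\right) + 10 = 3 \left(-7\right) + 10 = -21 + 10 = -11$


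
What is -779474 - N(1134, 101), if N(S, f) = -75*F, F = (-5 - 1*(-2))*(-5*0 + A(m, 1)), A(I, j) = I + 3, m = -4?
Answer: -779249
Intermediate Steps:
A(I, j) = 3 + I
F = 3 (F = (-5 - 1*(-2))*(-5*0 + (3 - 4)) = (-5 + 2)*(0 - 1) = -3*(-1) = 3)
N(S, f) = -225 (N(S, f) = -75*3 = -225)
-779474 - N(1134, 101) = -779474 - 1*(-225) = -779474 + 225 = -779249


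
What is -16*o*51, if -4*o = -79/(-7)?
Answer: 16116/7 ≈ 2302.3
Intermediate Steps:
o = -79/28 (o = -(-79)/(4*(-7)) = -(-79)*(-1)/(4*7) = -¼*79/7 = -79/28 ≈ -2.8214)
-16*o*51 = -16*(-79/28)*51 = (316/7)*51 = 16116/7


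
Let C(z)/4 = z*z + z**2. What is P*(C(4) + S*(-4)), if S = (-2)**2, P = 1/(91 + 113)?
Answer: 28/51 ≈ 0.54902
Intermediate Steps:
P = 1/204 ≈ 0.0049020
S = 4
C(z) = 8*z**2 (C(z) = 4*(z*z + z**2) = 4*(z**2 + z**2) = 4*(2*z**2) = 8*z**2)
P*(C(4) + S*(-4)) = (8*4**2 + 4*(-4))/204 = (8*16 - 16)/204 = (128 - 16)/204 = (1/204)*112 = 28/51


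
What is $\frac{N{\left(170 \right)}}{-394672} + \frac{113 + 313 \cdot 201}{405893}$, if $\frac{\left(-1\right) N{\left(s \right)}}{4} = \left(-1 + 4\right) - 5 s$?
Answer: $\frac{5874857997}{40048650524} \approx 0.14669$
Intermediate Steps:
$N{\left(s \right)} = -12 + 20 s$ ($N{\left(s \right)} = - 4 \left(\left(-1 + 4\right) - 5 s\right) = - 4 \left(3 - 5 s\right) = -12 + 20 s$)
$\frac{N{\left(170 \right)}}{-394672} + \frac{113 + 313 \cdot 201}{405893} = \frac{-12 + 20 \cdot 170}{-394672} + \frac{113 + 313 \cdot 201}{405893} = \left(-12 + 3400\right) \left(- \frac{1}{394672}\right) + \left(113 + 62913\right) \frac{1}{405893} = 3388 \left(- \frac{1}{394672}\right) + 63026 \cdot \frac{1}{405893} = - \frac{847}{98668} + \frac{63026}{405893} = \frac{5874857997}{40048650524}$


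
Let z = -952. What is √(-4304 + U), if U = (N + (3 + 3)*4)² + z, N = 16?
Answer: 2*I*√914 ≈ 60.465*I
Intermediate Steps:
U = 648 (U = (16 + (3 + 3)*4)² - 952 = (16 + 6*4)² - 952 = (16 + 24)² - 952 = 40² - 952 = 1600 - 952 = 648)
√(-4304 + U) = √(-4304 + 648) = √(-3656) = 2*I*√914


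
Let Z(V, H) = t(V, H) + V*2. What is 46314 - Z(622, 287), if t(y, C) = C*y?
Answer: -133444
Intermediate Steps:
Z(V, H) = 2*V + H*V (Z(V, H) = H*V + V*2 = H*V + 2*V = 2*V + H*V)
46314 - Z(622, 287) = 46314 - 622*(2 + 287) = 46314 - 622*289 = 46314 - 1*179758 = 46314 - 179758 = -133444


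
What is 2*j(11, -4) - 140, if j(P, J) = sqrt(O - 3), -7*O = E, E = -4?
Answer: -140 + 2*I*sqrt(119)/7 ≈ -140.0 + 3.1168*I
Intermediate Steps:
O = 4/7 (O = -1/7*(-4) = 4/7 ≈ 0.57143)
j(P, J) = I*sqrt(119)/7 (j(P, J) = sqrt(4/7 - 3) = sqrt(-17/7) = I*sqrt(119)/7)
2*j(11, -4) - 140 = 2*(I*sqrt(119)/7) - 140 = 2*I*sqrt(119)/7 - 140 = -140 + 2*I*sqrt(119)/7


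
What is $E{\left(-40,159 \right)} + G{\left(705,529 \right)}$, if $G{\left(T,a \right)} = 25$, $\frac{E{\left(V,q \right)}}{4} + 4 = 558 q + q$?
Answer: $355533$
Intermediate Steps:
$E{\left(V,q \right)} = -16 + 2236 q$ ($E{\left(V,q \right)} = -16 + 4 \left(558 q + q\right) = -16 + 4 \cdot 559 q = -16 + 2236 q$)
$E{\left(-40,159 \right)} + G{\left(705,529 \right)} = \left(-16 + 2236 \cdot 159\right) + 25 = \left(-16 + 355524\right) + 25 = 355508 + 25 = 355533$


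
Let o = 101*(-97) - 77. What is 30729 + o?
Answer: 20855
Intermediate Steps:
o = -9874 (o = -9797 - 77 = -9874)
30729 + o = 30729 - 9874 = 20855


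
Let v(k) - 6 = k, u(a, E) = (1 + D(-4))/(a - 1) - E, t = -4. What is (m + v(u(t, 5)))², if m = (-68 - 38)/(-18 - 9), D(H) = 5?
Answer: 253009/18225 ≈ 13.883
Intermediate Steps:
u(a, E) = -E + 6/(-1 + a) (u(a, E) = (1 + 5)/(a - 1) - E = 6/(-1 + a) - E = -E + 6/(-1 + a))
v(k) = 6 + k
m = 106/27 (m = -106/(-27) = -106*(-1/27) = 106/27 ≈ 3.9259)
(m + v(u(t, 5)))² = (106/27 + (6 + (6 + 5 - 1*5*(-4))/(-1 - 4)))² = (106/27 + (6 + (6 + 5 + 20)/(-5)))² = (106/27 + (6 - ⅕*31))² = (106/27 + (6 - 31/5))² = (106/27 - ⅕)² = (503/135)² = 253009/18225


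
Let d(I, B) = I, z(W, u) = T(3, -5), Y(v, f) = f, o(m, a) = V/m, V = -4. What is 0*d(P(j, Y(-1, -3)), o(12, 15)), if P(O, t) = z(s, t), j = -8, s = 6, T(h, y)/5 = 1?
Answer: 0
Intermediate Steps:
T(h, y) = 5 (T(h, y) = 5*1 = 5)
o(m, a) = -4/m
z(W, u) = 5
P(O, t) = 5
0*d(P(j, Y(-1, -3)), o(12, 15)) = 0*5 = 0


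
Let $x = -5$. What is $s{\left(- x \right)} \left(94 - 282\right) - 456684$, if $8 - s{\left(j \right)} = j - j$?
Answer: $-458188$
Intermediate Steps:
$s{\left(j \right)} = 8$ ($s{\left(j \right)} = 8 - \left(j - j\right) = 8 - 0 = 8 + 0 = 8$)
$s{\left(- x \right)} \left(94 - 282\right) - 456684 = 8 \left(94 - 282\right) - 456684 = 8 \left(-188\right) - 456684 = -1504 - 456684 = -458188$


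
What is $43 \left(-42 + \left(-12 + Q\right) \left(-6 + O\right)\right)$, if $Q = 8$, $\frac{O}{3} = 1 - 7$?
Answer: $2322$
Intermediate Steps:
$O = -18$ ($O = 3 \left(1 - 7\right) = 3 \left(-6\right) = -18$)
$43 \left(-42 + \left(-12 + Q\right) \left(-6 + O\right)\right) = 43 \left(-42 + \left(-12 + 8\right) \left(-6 - 18\right)\right) = 43 \left(-42 - -96\right) = 43 \left(-42 + 96\right) = 43 \cdot 54 = 2322$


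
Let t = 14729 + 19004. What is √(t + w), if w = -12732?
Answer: √21001 ≈ 144.92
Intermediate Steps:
t = 33733
√(t + w) = √(33733 - 12732) = √21001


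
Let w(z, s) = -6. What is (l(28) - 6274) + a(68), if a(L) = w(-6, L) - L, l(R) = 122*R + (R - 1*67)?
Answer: -2971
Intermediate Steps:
l(R) = -67 + 123*R (l(R) = 122*R + (R - 67) = 122*R + (-67 + R) = -67 + 123*R)
a(L) = -6 - L
(l(28) - 6274) + a(68) = ((-67 + 123*28) - 6274) + (-6 - 1*68) = ((-67 + 3444) - 6274) + (-6 - 68) = (3377 - 6274) - 74 = -2897 - 74 = -2971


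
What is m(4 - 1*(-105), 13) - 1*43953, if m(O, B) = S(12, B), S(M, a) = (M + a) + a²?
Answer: -43759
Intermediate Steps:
S(M, a) = M + a + a²
m(O, B) = 12 + B + B²
m(4 - 1*(-105), 13) - 1*43953 = (12 + 13 + 13²) - 1*43953 = (12 + 13 + 169) - 43953 = 194 - 43953 = -43759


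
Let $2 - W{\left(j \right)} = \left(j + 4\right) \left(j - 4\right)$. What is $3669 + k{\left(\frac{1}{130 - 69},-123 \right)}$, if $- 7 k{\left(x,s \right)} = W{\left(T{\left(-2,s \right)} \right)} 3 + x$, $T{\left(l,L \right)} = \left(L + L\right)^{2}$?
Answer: $\frac{670181648216}{427} \approx 1.5695 \cdot 10^{9}$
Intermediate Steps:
$T{\left(l,L \right)} = 4 L^{2}$ ($T{\left(l,L \right)} = \left(2 L\right)^{2} = 4 L^{2}$)
$W{\left(j \right)} = 2 - \left(-4 + j\right) \left(4 + j\right)$ ($W{\left(j \right)} = 2 - \left(j + 4\right) \left(j - 4\right) = 2 - \left(4 + j\right) \left(-4 + j\right) = 2 - \left(-4 + j\right) \left(4 + j\right)$)
$k{\left(x,s \right)} = - \frac{54}{7} - \frac{x}{7} + \frac{48 s^{4}}{7}$ ($k{\left(x,s \right)} = - \frac{\left(18 - \left(4 s^{2}\right)^{2}\right) 3 + x}{7} = - \frac{\left(18 - 16 s^{4}\right) 3 + x}{7} = - \frac{\left(54 - 48 s^{4}\right) + x}{7} = - \frac{54 + x - 48 s^{4}}{7} = - \frac{54}{7} - \frac{x}{7} + \frac{48 s^{4}}{7}$)
$3669 + k{\left(\frac{1}{130 - 69},-123 \right)} = 3669 - \left(\frac{54}{7} - \frac{10986558768}{7} + \frac{1}{7 \left(130 - 69\right)}\right) = 3669 - \left(- \frac{10986558714}{7} + \frac{1}{427}\right) = 3669 - - \frac{670180081553}{427} = 3669 + \frac{670180081553}{427} = \frac{670181648216}{427}$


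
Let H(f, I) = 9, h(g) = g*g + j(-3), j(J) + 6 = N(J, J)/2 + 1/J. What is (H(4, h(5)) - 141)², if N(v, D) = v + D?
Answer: 17424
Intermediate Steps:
N(v, D) = D + v
j(J) = -6 + J + 1/J (j(J) = -6 + ((J + J)/2 + 1/J) = -6 + ((2*J)*(½) + 1/J) = -6 + (J + 1/J) = -6 + J + 1/J)
h(g) = -28/3 + g² (h(g) = g*g + (-6 - 3 + 1/(-3)) = g² + (-6 - 3 - ⅓) = g² - 28/3 = -28/3 + g²)
(H(4, h(5)) - 141)² = (9 - 141)² = (-132)² = 17424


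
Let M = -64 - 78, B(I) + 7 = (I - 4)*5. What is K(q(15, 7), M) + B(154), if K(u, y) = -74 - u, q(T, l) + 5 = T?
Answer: 659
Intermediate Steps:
q(T, l) = -5 + T
B(I) = -27 + 5*I (B(I) = -7 + (I - 4)*5 = -7 + (-4 + I)*5 = -7 + (-20 + 5*I) = -27 + 5*I)
M = -142
K(q(15, 7), M) + B(154) = (-74 - (-5 + 15)) + (-27 + 5*154) = (-74 - 1*10) + (-27 + 770) = (-74 - 10) + 743 = -84 + 743 = 659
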